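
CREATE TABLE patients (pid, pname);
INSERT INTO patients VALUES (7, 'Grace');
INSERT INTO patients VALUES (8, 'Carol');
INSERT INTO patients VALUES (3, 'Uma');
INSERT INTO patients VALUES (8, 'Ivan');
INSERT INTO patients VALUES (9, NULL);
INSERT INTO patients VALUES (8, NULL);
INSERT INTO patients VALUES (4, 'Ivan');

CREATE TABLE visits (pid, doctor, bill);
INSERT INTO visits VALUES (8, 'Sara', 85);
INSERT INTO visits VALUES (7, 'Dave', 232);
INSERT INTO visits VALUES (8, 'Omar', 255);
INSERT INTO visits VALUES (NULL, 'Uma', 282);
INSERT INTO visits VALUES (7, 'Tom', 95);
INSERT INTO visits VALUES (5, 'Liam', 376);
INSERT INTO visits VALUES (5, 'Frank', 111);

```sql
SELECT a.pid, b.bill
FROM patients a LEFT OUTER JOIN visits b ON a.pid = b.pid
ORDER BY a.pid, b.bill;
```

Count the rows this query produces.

LEFT JOIN keeps every row from `patients`; unmatched rows get NULL for `visits`'s columns.
Matching on a.pid = b.pid. A NULL in a compared column never satisfies the condition.
- a (pid=7) pairs with 2 row(s) of b.
- a (pid=8) pairs with 2 row(s) of b.
- a (pid=3) has no partner → padded with NULL.
- a (pid=8) pairs with 2 row(s) of b.
- a (pid=9) has no partner → padded with NULL.
- a (pid=8) pairs with 2 row(s) of b.
- a (pid=4) has no partner → padded with NULL.
Total: 8 matched + 3 padded = 11 rows.

11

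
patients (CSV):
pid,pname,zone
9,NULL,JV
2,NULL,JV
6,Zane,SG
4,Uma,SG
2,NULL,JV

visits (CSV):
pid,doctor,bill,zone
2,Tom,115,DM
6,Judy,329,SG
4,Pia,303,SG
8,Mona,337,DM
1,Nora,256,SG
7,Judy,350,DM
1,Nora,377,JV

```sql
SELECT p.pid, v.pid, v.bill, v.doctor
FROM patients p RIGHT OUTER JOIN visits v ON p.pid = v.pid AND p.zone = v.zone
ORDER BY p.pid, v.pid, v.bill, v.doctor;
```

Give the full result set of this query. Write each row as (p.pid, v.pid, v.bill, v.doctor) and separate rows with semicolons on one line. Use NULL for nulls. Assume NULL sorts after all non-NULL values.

(4, 4, 303, Pia); (6, 6, 329, Judy); (NULL, 1, 256, Nora); (NULL, 1, 377, Nora); (NULL, 2, 115, Tom); (NULL, 7, 350, Judy); (NULL, 8, 337, Mona)

RIGHT JOIN keeps every row from `visits`; unmatched rows get NULL for `patients`'s columns.
Matching on p.pid = v.pid AND p.zone = v.zone.
- p[0] pid=9, zone=JV → no match.
- p[1] pid=2, zone=JV → no match.
- p[2] pid=6, zone=SG → 1 match(es) in v → 1 row(s).
- p[3] pid=4, zone=SG → 1 match(es) in v → 1 row(s).
- p[4] pid=2, zone=JV → no match.
- 5 v row(s) had no p match → kept, p columns NULL.
After projecting and ordering:
p.pid | v.pid | v.bill | v.doctor
4 | 4 | 303 | Pia
6 | 6 | 329 | Judy
NULL | 1 | 256 | Nora
NULL | 1 | 377 | Nora
NULL | 2 | 115 | Tom
NULL | 7 | 350 | Judy
NULL | 8 | 337 | Mona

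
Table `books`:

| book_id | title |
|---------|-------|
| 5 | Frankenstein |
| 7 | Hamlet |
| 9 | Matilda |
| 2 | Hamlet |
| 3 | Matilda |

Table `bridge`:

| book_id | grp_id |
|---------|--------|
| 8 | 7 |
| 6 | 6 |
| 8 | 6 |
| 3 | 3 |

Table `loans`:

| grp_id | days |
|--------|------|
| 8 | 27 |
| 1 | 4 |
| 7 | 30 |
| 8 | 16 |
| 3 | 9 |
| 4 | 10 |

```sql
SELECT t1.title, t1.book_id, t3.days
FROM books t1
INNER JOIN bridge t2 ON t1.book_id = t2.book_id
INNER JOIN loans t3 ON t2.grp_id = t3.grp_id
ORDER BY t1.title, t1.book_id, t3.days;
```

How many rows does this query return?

1

Step 1 — t1 INNER JOIN t2 on book_id → 1 row(s).
Then INNER JOIN `loans t3` on grp_id: keep only rows whose t2.grp_id appears in t3.
Result: 1 row(s).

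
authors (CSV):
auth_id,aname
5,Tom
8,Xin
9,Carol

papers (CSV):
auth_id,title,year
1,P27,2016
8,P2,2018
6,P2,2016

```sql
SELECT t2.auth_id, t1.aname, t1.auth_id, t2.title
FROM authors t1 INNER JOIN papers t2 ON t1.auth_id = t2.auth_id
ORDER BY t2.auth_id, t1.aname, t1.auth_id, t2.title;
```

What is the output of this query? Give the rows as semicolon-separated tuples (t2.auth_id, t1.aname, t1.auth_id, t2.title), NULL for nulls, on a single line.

(8, Xin, 8, P2)

INNER JOIN keeps only pairs where the ON condition holds.
Matching on t1.auth_id = t2.auth_id.
- t1[0] auth_id=5 → no match; dropped.
- t1[1] auth_id=8 → 1 match(es) in t2 → 1 row(s).
- t1[2] auth_id=9 → no match; dropped.
After projecting and ordering:
t2.auth_id | t1.aname | t1.auth_id | t2.title
8 | Xin | 8 | P2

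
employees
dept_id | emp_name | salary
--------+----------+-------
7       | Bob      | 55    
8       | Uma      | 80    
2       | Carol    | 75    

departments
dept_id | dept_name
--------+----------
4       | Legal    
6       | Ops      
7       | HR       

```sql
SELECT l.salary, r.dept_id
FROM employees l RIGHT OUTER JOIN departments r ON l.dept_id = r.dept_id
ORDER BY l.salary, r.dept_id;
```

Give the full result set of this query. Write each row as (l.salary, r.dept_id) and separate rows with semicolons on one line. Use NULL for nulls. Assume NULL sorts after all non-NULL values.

(55, 7); (NULL, 4); (NULL, 6)

RIGHT JOIN keeps every row from `departments`; unmatched rows get NULL for `employees`'s columns.
Matching on l.dept_id = r.dept_id.
- l row (dept_id=7): matches 1 r row(s) → 1 output row(s).
- l row (dept_id=8): no match.
- l row (dept_id=2): no match.
- 2 row(s) from r found no l partner → padded with NULL.
After projecting and ordering:
l.salary | r.dept_id
55 | 7
NULL | 4
NULL | 6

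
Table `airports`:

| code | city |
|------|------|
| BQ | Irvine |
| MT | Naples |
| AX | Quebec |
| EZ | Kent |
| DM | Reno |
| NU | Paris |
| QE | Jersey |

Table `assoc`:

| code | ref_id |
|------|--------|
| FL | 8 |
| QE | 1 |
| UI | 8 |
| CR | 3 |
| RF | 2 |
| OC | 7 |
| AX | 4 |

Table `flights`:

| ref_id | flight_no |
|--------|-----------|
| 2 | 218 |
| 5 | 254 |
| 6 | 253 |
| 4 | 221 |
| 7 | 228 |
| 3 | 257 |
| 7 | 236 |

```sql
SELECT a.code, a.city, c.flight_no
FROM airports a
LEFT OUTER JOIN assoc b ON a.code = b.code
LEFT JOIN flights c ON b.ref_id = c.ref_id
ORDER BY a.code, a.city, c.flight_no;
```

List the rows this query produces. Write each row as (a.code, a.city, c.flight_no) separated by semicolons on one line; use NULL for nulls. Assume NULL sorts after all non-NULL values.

Joins associate left-to-right: airports LEFT JOIN assoc on code gives 7 intermediate row(s).
Then LEFT JOIN `flights c` on ref_id: each of those 7 rows is kept; rows whose b.ref_id has no match in c get NULL for c's columns.

(AX, Quebec, 221); (BQ, Irvine, NULL); (DM, Reno, NULL); (EZ, Kent, NULL); (MT, Naples, NULL); (NU, Paris, NULL); (QE, Jersey, NULL)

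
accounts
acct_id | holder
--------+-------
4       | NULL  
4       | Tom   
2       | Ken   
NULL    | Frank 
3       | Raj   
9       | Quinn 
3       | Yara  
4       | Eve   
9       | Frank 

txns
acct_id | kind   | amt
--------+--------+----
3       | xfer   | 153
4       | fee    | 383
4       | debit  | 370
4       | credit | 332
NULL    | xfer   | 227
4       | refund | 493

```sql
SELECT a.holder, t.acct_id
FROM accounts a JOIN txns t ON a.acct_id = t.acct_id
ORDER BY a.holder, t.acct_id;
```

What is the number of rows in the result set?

14

INNER JOIN keeps only pairs where the ON condition holds.
Matching on a.acct_id = t.acct_id. A NULL in a compared column never satisfies the condition.
Matched pairs: 14.
Total: 14 rows.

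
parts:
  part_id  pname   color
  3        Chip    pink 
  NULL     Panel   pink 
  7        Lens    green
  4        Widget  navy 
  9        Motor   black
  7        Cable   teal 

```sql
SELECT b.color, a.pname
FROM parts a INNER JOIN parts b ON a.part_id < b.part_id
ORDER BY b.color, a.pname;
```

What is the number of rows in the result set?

INNER JOIN keeps only pairs where the ON condition holds.
Matching on a.part_id < b.part_id. A NULL in a compared column never satisfies the condition.
- a (part_id=3) pairs with 4 row(s) of b.
- a (part_id=NULL) has no partner → excluded.
- a (part_id=7) pairs with 1 row(s) of b.
- a (part_id=4) pairs with 3 row(s) of b.
- a (part_id=9) has no partner → excluded.
- a (part_id=7) pairs with 1 row(s) of b.
Total: 9 rows.

9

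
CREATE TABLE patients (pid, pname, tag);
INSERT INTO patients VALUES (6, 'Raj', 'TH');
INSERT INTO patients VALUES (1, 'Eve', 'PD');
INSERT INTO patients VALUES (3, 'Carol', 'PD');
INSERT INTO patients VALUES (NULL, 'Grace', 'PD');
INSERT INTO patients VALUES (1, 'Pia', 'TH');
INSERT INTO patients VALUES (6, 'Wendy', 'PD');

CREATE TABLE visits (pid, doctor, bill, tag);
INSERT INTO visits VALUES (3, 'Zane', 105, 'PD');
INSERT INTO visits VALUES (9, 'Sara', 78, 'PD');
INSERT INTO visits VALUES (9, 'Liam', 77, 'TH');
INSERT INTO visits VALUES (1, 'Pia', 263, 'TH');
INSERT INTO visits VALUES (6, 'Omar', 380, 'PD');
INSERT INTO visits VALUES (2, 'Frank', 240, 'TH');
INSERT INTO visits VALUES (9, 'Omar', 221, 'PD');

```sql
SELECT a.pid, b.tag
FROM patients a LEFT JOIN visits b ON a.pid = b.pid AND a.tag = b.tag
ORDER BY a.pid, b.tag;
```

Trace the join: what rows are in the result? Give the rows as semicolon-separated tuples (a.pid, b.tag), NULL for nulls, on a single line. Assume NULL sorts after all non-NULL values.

(1, TH); (1, NULL); (3, PD); (6, PD); (6, NULL); (NULL, NULL)

LEFT JOIN keeps every row from `patients`; unmatched rows get NULL for `visits`'s columns.
Matching on a.pid = b.pid AND a.tag = b.tag. A NULL in a compared column never satisfies the condition.
- a row (pid=6, tag=TH): no match → kept, b columns NULL.
- a row (pid=1, tag=PD): no match → kept, b columns NULL.
- a row (pid=3, tag=PD): matches 1 b row(s) → 1 output row(s).
- a row (pid=NULL, tag=PD): no match → kept, b columns NULL.
- a row (pid=1, tag=TH): matches 1 b row(s) → 1 output row(s).
- a row (pid=6, tag=PD): matches 1 b row(s) → 1 output row(s).
After projecting and ordering:
a.pid | b.tag
1 | TH
1 | NULL
3 | PD
6 | PD
6 | NULL
NULL | NULL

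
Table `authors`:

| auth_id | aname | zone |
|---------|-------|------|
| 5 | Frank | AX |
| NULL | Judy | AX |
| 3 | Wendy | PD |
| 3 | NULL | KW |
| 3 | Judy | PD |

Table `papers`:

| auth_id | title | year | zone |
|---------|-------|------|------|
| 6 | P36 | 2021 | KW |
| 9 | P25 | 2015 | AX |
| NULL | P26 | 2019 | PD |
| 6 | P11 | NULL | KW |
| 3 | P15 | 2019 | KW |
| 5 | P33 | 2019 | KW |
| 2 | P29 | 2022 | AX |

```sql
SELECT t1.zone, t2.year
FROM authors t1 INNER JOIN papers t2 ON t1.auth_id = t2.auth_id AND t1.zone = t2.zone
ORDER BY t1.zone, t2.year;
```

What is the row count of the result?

1

INNER JOIN keeps only pairs where the ON condition holds.
Matching on t1.auth_id = t2.auth_id AND t1.zone = t2.zone. A NULL in a compared column never satisfies the condition.
Matched pairs: 1.
Total: 1 rows.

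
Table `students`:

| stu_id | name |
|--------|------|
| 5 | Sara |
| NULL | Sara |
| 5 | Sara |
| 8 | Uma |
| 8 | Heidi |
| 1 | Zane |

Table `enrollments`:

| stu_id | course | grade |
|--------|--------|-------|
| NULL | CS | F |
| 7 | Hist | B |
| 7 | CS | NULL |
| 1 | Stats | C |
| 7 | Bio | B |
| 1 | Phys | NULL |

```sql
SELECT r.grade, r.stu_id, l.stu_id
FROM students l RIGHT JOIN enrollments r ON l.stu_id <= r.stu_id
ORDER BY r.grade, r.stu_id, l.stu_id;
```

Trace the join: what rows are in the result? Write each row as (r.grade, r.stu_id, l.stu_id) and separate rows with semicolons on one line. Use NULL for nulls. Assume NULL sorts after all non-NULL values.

(B, 7, 1); (B, 7, 1); (B, 7, 5); (B, 7, 5); (B, 7, 5); (B, 7, 5); (C, 1, 1); (F, NULL, NULL); (NULL, 1, 1); (NULL, 7, 1); (NULL, 7, 5); (NULL, 7, 5)

RIGHT JOIN keeps every row from `enrollments`; unmatched rows get NULL for `students`'s columns.
Matching on l.stu_id <= r.stu_id. A NULL in a compared column never satisfies the condition.
Matched pairs: 11; unmatched r rows kept: 1.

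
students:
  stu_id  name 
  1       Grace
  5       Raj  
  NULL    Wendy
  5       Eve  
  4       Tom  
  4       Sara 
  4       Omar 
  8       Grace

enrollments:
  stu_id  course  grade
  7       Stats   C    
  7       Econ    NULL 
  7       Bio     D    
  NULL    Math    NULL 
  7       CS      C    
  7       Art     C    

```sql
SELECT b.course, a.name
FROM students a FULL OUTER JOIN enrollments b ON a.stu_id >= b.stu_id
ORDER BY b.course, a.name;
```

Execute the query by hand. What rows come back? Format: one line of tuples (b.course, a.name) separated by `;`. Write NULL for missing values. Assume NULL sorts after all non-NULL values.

(Art, Grace); (Bio, Grace); (CS, Grace); (Econ, Grace); (Math, NULL); (Stats, Grace); (NULL, Eve); (NULL, Grace); (NULL, Omar); (NULL, Raj); (NULL, Sara); (NULL, Tom); (NULL, Wendy)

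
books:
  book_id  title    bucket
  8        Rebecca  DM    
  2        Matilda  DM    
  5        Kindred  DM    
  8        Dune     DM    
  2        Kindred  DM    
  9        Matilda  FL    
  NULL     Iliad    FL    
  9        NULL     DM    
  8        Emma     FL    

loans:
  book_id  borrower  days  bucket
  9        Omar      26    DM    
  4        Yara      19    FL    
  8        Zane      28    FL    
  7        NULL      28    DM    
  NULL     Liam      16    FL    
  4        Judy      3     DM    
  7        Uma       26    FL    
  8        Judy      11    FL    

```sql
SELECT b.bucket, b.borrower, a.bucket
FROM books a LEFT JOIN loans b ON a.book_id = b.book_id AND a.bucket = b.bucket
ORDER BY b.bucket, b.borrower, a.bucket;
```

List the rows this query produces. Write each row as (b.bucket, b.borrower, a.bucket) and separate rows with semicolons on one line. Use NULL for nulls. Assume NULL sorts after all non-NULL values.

(DM, Omar, DM); (FL, Judy, FL); (FL, Zane, FL); (NULL, NULL, DM); (NULL, NULL, DM); (NULL, NULL, DM); (NULL, NULL, DM); (NULL, NULL, DM); (NULL, NULL, FL); (NULL, NULL, FL)

LEFT JOIN keeps every row from `books`; unmatched rows get NULL for `loans`'s columns.
Matching on a.book_id = b.book_id AND a.bucket = b.bucket. A NULL in a compared column never satisfies the condition.
Matched pairs: 3; unmatched a rows kept: 7.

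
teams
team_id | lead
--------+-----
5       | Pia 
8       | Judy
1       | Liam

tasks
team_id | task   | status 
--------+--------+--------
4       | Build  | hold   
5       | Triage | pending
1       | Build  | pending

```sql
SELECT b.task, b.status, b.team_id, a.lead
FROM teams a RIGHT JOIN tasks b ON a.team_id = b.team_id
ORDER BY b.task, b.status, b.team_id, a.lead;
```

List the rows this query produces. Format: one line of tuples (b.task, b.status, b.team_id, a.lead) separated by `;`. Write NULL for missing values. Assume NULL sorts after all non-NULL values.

(Build, hold, 4, NULL); (Build, pending, 1, Liam); (Triage, pending, 5, Pia)

RIGHT JOIN keeps every row from `tasks`; unmatched rows get NULL for `teams`'s columns.
Matching on a.team_id = b.team_id.
- a (team_id=5) pairs with 1 row(s) of b.
- a (team_id=8) has no partner in b.
- a (team_id=1) pairs with 1 row(s) of b.
- 1 row(s) from b found no a partner → padded with NULL.
After projecting and ordering:
b.task | b.status | b.team_id | a.lead
Build | hold | 4 | NULL
Build | pending | 1 | Liam
Triage | pending | 5 | Pia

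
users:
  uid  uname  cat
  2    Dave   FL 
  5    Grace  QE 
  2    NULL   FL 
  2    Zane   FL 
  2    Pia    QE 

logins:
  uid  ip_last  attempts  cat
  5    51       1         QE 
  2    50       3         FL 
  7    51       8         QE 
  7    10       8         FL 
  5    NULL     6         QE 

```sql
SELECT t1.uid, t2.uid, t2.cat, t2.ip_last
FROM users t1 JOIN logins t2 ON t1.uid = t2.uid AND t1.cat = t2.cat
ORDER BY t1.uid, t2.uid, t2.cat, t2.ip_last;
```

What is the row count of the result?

5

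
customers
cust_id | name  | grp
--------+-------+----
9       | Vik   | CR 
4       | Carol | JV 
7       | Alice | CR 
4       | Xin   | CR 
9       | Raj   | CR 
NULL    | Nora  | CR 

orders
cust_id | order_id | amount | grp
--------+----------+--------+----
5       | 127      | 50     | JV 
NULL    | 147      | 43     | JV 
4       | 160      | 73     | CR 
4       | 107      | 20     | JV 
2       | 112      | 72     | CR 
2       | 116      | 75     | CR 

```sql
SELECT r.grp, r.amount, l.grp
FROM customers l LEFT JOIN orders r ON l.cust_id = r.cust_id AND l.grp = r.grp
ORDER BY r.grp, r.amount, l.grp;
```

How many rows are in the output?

6

LEFT JOIN keeps every row from `customers`; unmatched rows get NULL for `orders`'s columns.
Matching on l.cust_id = r.cust_id AND l.grp = r.grp. A NULL in a compared column never satisfies the condition.
- l (cust_id=9, grp=CR) has no partner → padded with NULL.
- l (cust_id=4, grp=JV) pairs with 1 row(s) of r.
- l (cust_id=7, grp=CR) has no partner → padded with NULL.
- l (cust_id=4, grp=CR) pairs with 1 row(s) of r.
- l (cust_id=9, grp=CR) has no partner → padded with NULL.
- l (cust_id=NULL, grp=CR) has no partner → padded with NULL.
Total: 2 matched + 4 padded = 6 rows.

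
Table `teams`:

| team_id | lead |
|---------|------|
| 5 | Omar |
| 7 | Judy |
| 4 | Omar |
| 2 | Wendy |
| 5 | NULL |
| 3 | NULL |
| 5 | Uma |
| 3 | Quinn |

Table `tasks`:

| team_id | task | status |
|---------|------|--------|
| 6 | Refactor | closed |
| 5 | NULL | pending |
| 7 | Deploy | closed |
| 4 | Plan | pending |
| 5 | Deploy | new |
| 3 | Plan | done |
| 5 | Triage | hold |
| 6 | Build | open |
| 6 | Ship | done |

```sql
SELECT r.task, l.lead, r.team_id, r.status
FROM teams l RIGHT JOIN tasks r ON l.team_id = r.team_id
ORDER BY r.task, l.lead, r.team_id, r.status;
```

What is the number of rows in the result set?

RIGHT JOIN keeps every row from `tasks`; unmatched rows get NULL for `teams`'s columns.
Matching on l.team_id = r.team_id.
- l row (team_id=5): matches 3 r row(s) → 3 output row(s).
- l row (team_id=7): matches 1 r row(s) → 1 output row(s).
- l row (team_id=4): matches 1 r row(s) → 1 output row(s).
- l row (team_id=2): no match.
- l row (team_id=5): matches 3 r row(s) → 3 output row(s).
- l row (team_id=3): matches 1 r row(s) → 1 output row(s).
- l row (team_id=5): matches 3 r row(s) → 3 output row(s).
- l row (team_id=3): matches 1 r row(s) → 1 output row(s).
- plus 3 unmatched r row(s), each kept with NULL l columns.
Total: 13 matched + 3 padded = 16 rows.

16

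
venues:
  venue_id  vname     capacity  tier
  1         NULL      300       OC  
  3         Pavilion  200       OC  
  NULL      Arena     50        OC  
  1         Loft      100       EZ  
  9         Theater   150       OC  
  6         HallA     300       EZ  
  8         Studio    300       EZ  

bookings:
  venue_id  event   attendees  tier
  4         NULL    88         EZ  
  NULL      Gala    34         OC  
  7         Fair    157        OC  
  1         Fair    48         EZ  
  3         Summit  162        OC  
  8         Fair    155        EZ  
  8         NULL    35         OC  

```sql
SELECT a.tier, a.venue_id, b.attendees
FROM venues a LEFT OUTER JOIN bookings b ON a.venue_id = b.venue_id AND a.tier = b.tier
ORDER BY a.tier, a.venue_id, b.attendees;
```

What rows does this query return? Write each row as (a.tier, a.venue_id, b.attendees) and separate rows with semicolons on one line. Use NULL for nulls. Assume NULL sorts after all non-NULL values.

(EZ, 1, 48); (EZ, 6, NULL); (EZ, 8, 155); (OC, 1, NULL); (OC, 3, 162); (OC, 9, NULL); (OC, NULL, NULL)

LEFT JOIN keeps every row from `venues`; unmatched rows get NULL for `bookings`'s columns.
Matching on a.venue_id = b.venue_id AND a.tier = b.tier. A NULL in a compared column never satisfies the condition.
Matched pairs: 3; unmatched a rows kept: 4.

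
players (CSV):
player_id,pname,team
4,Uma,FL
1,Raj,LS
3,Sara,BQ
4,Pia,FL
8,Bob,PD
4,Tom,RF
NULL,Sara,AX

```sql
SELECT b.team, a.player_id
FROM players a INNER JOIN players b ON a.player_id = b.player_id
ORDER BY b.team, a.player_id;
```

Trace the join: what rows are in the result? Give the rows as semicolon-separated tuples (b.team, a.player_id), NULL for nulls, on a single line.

(BQ, 3); (FL, 4); (FL, 4); (FL, 4); (FL, 4); (FL, 4); (FL, 4); (LS, 1); (PD, 8); (RF, 4); (RF, 4); (RF, 4)

INNER JOIN keeps only pairs where the ON condition holds.
Matching on a.player_id = b.player_id. A NULL in a compared column never satisfies the condition.
- player_id=4: 3 matching b row(s), so 3 row(s) emitted.
- player_id=1: 1 matching b row(s), so 1 row(s) emitted.
- player_id=3: 1 matching b row(s), so 1 row(s) emitted.
- player_id=4: 3 matching b row(s), so 3 row(s) emitted.
- player_id=8: 1 matching b row(s), so 1 row(s) emitted.
- player_id=4: 3 matching b row(s), so 3 row(s) emitted.
- player_id=NULL: no matching b row, dropped.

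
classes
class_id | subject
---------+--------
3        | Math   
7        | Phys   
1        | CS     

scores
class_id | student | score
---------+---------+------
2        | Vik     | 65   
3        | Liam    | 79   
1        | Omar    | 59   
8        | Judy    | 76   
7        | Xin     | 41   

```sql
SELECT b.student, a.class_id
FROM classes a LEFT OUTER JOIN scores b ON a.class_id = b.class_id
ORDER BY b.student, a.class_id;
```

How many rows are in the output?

3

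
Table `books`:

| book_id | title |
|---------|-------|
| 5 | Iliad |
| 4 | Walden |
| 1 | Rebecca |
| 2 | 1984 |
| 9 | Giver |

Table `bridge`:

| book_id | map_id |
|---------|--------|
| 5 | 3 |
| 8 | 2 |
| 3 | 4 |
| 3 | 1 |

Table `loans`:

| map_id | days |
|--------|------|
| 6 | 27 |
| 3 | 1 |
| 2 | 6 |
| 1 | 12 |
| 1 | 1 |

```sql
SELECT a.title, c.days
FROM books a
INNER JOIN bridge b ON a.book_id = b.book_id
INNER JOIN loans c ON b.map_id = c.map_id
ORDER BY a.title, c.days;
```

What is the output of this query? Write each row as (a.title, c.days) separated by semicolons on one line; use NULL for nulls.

(Iliad, 1)

Joins associate left-to-right: books INNER JOIN bridge on book_id gives 1 intermediate row(s).
Then INNER JOIN `loans c` on map_id: keep only rows whose b.map_id appears in c.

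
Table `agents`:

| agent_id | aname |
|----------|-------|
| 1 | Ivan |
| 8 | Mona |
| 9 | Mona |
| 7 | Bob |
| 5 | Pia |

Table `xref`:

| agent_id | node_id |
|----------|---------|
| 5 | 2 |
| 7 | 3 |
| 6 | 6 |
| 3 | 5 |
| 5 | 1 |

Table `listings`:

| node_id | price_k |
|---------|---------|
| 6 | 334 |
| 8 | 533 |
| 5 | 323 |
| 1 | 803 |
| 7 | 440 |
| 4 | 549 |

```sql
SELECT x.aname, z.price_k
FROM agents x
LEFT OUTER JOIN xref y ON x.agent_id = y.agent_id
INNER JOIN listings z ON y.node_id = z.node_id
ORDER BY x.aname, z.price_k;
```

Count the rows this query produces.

1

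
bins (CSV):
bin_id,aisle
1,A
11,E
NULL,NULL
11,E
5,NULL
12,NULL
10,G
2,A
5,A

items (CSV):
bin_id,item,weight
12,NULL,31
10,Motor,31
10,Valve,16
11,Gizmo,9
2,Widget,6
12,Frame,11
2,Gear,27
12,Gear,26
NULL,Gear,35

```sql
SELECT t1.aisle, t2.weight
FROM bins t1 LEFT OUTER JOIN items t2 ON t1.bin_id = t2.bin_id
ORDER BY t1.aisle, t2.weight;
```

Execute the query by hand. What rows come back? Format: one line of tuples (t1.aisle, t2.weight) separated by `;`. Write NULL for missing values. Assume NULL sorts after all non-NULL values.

LEFT JOIN keeps every row from `bins`; unmatched rows get NULL for `items`'s columns.
Matching on t1.bin_id = t2.bin_id. A NULL in a compared column never satisfies the condition.
Matched pairs: 9; unmatched t1 rows kept: 4.

(A, 6); (A, 27); (A, NULL); (A, NULL); (E, 9); (E, 9); (G, 16); (G, 31); (NULL, 11); (NULL, 26); (NULL, 31); (NULL, NULL); (NULL, NULL)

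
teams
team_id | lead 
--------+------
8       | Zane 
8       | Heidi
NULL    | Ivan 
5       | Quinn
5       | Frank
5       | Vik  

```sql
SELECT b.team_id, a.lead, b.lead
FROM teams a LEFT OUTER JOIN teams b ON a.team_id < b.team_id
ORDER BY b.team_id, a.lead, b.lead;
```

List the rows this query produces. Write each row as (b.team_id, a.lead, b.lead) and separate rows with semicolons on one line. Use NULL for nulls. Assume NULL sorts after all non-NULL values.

(8, Frank, Heidi); (8, Frank, Zane); (8, Quinn, Heidi); (8, Quinn, Zane); (8, Vik, Heidi); (8, Vik, Zane); (NULL, Heidi, NULL); (NULL, Ivan, NULL); (NULL, Zane, NULL)

LEFT JOIN keeps every row from `teams a`; unmatched rows get NULL for `teams b`'s columns.
Matching on a.team_id < b.team_id. A NULL in a compared column never satisfies the condition.
- a row (team_id=8): no match → kept, b columns NULL.
- a row (team_id=8): no match → kept, b columns NULL.
- a row (team_id=NULL): no match → kept, b columns NULL.
- a row (team_id=5): matches 2 b row(s) → 2 output row(s).
- a row (team_id=5): matches 2 b row(s) → 2 output row(s).
- a row (team_id=5): matches 2 b row(s) → 2 output row(s).
After projecting and ordering:
b.team_id | a.lead | b.lead
8 | Frank | Heidi
8 | Frank | Zane
8 | Quinn | Heidi
8 | Quinn | Zane
8 | Vik | Heidi
8 | Vik | Zane
NULL | Heidi | NULL
NULL | Ivan | NULL
NULL | Zane | NULL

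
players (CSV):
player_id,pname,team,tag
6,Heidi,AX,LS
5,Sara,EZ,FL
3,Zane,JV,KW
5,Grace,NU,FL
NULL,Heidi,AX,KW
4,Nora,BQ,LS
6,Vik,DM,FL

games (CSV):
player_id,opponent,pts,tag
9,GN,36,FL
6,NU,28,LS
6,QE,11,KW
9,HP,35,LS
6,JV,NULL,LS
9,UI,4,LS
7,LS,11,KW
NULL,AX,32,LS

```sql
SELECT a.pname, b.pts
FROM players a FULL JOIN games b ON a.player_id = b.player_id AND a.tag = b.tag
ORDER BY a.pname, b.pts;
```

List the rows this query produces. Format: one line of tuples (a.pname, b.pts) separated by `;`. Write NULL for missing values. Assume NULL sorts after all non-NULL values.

(Grace, NULL); (Heidi, 28); (Heidi, NULL); (Heidi, NULL); (Nora, NULL); (Sara, NULL); (Vik, NULL); (Zane, NULL); (NULL, 4); (NULL, 11); (NULL, 11); (NULL, 32); (NULL, 35); (NULL, 36)

FULL OUTER JOIN keeps every row from both sides; unmatched rows get NULL for the other side's columns.
Matching on a.player_id = b.player_id AND a.tag = b.tag. A NULL in a compared column never satisfies the condition.
- a (player_id=6, tag=LS) pairs with 2 row(s) of b.
- a (player_id=5, tag=FL) has no partner → padded with NULL.
- a (player_id=3, tag=KW) has no partner → padded with NULL.
- a (player_id=5, tag=FL) has no partner → padded with NULL.
- a (player_id=NULL, tag=KW) has no partner → padded with NULL.
- a (player_id=4, tag=LS) has no partner → padded with NULL.
- a (player_id=6, tag=FL) has no partner → padded with NULL.
- 6 b row(s) had no a match → kept, a columns NULL.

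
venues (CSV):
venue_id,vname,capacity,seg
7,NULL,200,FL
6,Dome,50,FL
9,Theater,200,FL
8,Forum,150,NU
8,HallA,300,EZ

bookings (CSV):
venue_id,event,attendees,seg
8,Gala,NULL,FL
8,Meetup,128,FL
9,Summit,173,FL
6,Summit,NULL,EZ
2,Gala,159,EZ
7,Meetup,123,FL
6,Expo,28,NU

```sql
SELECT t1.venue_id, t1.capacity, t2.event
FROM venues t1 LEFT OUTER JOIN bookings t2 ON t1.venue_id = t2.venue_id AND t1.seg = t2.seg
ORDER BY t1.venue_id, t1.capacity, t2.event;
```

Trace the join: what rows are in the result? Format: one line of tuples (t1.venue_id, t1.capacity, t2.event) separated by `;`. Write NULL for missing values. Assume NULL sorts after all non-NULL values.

(6, 50, NULL); (7, 200, Meetup); (8, 150, NULL); (8, 300, NULL); (9, 200, Summit)

LEFT JOIN keeps every row from `venues`; unmatched rows get NULL for `bookings`'s columns.
Matching on t1.venue_id = t2.venue_id AND t1.seg = t2.seg.
- t1[0] venue_id=7, seg=FL → 1 match(es) in t2 → 1 row(s).
- t1[1] venue_id=6, seg=FL → no match; kept with NULLs on the t2 side.
- t1[2] venue_id=9, seg=FL → 1 match(es) in t2 → 1 row(s).
- t1[3] venue_id=8, seg=NU → no match; kept with NULLs on the t2 side.
- t1[4] venue_id=8, seg=EZ → no match; kept with NULLs on the t2 side.
After projecting and ordering:
t1.venue_id | t1.capacity | t2.event
6 | 50 | NULL
7 | 200 | Meetup
8 | 150 | NULL
8 | 300 | NULL
9 | 200 | Summit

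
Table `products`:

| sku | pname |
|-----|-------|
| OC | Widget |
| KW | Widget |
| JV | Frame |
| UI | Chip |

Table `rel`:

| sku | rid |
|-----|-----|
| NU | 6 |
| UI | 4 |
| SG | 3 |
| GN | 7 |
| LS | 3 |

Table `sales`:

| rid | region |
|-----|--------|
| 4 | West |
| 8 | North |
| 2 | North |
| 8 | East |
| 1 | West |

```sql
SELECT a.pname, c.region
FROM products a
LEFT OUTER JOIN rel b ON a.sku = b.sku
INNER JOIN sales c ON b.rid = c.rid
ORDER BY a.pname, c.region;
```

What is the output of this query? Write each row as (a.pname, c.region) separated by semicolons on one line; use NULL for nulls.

(Chip, West)

Evaluate left to right. First `products a LEFT JOIN rel b` on sku: 4 row(s).
Then INNER JOIN `sales c` on rid: keep only rows whose b.rid appears in c.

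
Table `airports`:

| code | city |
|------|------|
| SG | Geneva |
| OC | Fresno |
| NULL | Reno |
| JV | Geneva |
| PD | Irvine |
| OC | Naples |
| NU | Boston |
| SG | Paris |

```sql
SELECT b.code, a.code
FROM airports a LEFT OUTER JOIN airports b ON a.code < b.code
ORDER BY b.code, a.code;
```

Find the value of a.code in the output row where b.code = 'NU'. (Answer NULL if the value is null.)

LEFT JOIN keeps every row from `airports a`; unmatched rows get NULL for `airports b`'s columns.
Matching on a.code < b.code. A NULL in a compared column never satisfies the condition.
- a row (code=SG): no match → kept, b columns NULL.
- a row (code=OC): matches 3 b row(s) → 3 output row(s).
- a row (code=NULL): no match → kept, b columns NULL.
- a row (code=JV): matches 6 b row(s) → 6 output row(s).
- a row (code=PD): matches 2 b row(s) → 2 output row(s).
- a row (code=OC): matches 3 b row(s) → 3 output row(s).
- a row (code=NU): matches 5 b row(s) → 5 output row(s).
- a row (code=SG): no match → kept, b columns NULL.

JV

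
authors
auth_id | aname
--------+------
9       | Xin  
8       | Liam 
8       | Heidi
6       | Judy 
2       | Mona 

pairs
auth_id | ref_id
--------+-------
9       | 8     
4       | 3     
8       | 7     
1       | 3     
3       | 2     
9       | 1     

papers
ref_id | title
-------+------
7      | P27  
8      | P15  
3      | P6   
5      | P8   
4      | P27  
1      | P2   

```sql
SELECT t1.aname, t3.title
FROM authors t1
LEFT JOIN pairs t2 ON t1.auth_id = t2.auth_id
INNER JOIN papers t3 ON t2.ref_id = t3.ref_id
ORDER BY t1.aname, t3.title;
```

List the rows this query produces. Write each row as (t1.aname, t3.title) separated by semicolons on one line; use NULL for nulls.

Joins associate left-to-right: authors LEFT JOIN pairs on auth_id gives 6 intermediate row(s).
Then INNER JOIN `papers t3` on ref_id: keep only rows whose t2.ref_id appears in t3.

(Heidi, P27); (Liam, P27); (Xin, P15); (Xin, P2)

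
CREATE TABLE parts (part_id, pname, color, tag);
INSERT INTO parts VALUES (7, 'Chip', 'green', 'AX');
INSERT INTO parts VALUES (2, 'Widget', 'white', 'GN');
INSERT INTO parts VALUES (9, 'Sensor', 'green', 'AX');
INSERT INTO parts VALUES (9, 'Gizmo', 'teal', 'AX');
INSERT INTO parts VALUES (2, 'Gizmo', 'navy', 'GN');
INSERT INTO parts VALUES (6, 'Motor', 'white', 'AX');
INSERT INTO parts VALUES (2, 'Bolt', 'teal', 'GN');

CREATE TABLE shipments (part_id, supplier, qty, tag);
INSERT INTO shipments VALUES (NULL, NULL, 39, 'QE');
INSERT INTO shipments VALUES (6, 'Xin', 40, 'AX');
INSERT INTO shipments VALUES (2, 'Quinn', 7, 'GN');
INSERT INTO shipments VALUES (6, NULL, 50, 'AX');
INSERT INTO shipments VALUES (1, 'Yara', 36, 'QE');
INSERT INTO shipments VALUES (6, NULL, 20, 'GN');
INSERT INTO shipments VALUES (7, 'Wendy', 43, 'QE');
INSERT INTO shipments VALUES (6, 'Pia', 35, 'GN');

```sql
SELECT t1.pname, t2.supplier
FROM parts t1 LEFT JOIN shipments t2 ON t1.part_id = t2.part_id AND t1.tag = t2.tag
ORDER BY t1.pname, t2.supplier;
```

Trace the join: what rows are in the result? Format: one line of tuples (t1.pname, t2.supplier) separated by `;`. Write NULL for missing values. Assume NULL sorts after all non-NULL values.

LEFT JOIN keeps every row from `parts`; unmatched rows get NULL for `shipments`'s columns.
Matching on t1.part_id = t2.part_id AND t1.tag = t2.tag. A NULL in a compared column never satisfies the condition.
- t1 row (part_id=7, tag=AX): no match → kept, t2 columns NULL.
- t1 row (part_id=2, tag=GN): matches 1 t2 row(s) → 1 output row(s).
- t1 row (part_id=9, tag=AX): no match → kept, t2 columns NULL.
- t1 row (part_id=9, tag=AX): no match → kept, t2 columns NULL.
- t1 row (part_id=2, tag=GN): matches 1 t2 row(s) → 1 output row(s).
- t1 row (part_id=6, tag=AX): matches 2 t2 row(s) → 2 output row(s).
- t1 row (part_id=2, tag=GN): matches 1 t2 row(s) → 1 output row(s).
After projecting and ordering:
t1.pname | t2.supplier
Bolt | Quinn
Chip | NULL
Gizmo | Quinn
Gizmo | NULL
Motor | Xin
Motor | NULL
Sensor | NULL
Widget | Quinn

(Bolt, Quinn); (Chip, NULL); (Gizmo, Quinn); (Gizmo, NULL); (Motor, Xin); (Motor, NULL); (Sensor, NULL); (Widget, Quinn)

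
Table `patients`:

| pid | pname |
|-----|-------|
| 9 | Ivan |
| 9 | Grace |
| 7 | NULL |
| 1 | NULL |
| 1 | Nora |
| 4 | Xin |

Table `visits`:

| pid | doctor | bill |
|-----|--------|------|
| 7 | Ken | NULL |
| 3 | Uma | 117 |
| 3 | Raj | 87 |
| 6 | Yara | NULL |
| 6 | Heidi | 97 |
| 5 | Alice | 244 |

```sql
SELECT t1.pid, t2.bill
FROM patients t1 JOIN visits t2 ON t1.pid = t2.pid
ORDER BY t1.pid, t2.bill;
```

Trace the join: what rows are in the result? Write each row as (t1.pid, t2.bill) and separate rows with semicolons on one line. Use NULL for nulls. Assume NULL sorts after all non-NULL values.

(7, NULL)

INNER JOIN keeps only pairs where the ON condition holds.
Matching on t1.pid = t2.pid.
- t1 row (pid=9): no match → dropped.
- t1 row (pid=9): no match → dropped.
- t1 row (pid=7): matches 1 t2 row(s) → 1 output row(s).
- t1 row (pid=1): no match → dropped.
- t1 row (pid=1): no match → dropped.
- t1 row (pid=4): no match → dropped.
After projecting and ordering:
t1.pid | t2.bill
7 | NULL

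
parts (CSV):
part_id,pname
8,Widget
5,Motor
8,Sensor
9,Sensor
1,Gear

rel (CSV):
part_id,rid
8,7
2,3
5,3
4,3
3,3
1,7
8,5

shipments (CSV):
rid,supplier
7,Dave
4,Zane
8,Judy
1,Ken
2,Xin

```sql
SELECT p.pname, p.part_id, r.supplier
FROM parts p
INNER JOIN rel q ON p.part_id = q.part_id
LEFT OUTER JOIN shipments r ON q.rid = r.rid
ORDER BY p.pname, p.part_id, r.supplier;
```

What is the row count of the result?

6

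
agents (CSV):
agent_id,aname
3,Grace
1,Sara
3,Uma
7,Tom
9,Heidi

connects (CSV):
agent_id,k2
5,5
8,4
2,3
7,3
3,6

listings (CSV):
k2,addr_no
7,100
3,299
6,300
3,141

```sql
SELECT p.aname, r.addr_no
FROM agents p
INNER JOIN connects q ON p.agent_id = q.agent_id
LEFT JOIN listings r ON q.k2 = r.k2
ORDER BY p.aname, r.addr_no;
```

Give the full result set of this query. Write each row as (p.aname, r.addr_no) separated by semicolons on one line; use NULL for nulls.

(Grace, 300); (Tom, 141); (Tom, 299); (Uma, 300)

Joins associate left-to-right: agents INNER JOIN connects on agent_id gives 3 intermediate row(s).
Then LEFT JOIN `listings r` on k2: each of those 3 rows is kept; rows whose q.k2 has no match in r get NULL for r's columns.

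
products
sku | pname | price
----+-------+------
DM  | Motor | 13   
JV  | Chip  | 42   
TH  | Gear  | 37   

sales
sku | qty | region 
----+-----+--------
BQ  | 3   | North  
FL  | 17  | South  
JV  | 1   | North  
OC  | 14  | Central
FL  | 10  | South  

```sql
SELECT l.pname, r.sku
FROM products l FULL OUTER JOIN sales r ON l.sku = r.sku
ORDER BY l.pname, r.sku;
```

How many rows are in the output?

7

FULL OUTER JOIN keeps every row from both sides; unmatched rows get NULL for the other side's columns.
Matching on l.sku = r.sku.
- l (sku=DM) has no partner → padded with NULL.
- l (sku=JV) pairs with 1 row(s) of r.
- l (sku=TH) has no partner → padded with NULL.
- 4 row(s) from r found no l partner → padded with NULL.
Total: 1 matched + 6 padded = 7 rows.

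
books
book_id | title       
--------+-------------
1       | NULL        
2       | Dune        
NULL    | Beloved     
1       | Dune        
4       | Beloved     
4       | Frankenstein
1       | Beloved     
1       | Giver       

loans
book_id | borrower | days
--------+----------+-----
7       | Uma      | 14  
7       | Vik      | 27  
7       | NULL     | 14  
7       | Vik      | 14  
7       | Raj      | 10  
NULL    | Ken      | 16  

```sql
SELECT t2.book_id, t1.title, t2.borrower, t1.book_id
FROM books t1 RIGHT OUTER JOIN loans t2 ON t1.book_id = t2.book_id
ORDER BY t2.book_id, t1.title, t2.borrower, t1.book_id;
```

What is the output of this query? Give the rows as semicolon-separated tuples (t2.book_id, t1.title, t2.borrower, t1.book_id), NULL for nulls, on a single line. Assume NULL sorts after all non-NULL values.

RIGHT JOIN keeps every row from `loans`; unmatched rows get NULL for `books`'s columns.
Matching on t1.book_id = t2.book_id. A NULL in a compared column never satisfies the condition.
- t1 (book_id=1) has no partner in t2.
- t1 (book_id=2) has no partner in t2.
- t1 (book_id=NULL) has no partner in t2.
- t1 (book_id=1) has no partner in t2.
- t1 (book_id=4) has no partner in t2.
- t1 (book_id=4) has no partner in t2.
- t1 (book_id=1) has no partner in t2.
- t1 (book_id=1) has no partner in t2.
- 6 row(s) from t2 found no t1 partner → padded with NULL.
After projecting and ordering:
t2.book_id | t1.title | t2.borrower | t1.book_id
7 | NULL | Raj | NULL
7 | NULL | Uma | NULL
7 | NULL | Vik | NULL
7 | NULL | Vik | NULL
7 | NULL | NULL | NULL
NULL | NULL | Ken | NULL

(7, NULL, Raj, NULL); (7, NULL, Uma, NULL); (7, NULL, Vik, NULL); (7, NULL, Vik, NULL); (7, NULL, NULL, NULL); (NULL, NULL, Ken, NULL)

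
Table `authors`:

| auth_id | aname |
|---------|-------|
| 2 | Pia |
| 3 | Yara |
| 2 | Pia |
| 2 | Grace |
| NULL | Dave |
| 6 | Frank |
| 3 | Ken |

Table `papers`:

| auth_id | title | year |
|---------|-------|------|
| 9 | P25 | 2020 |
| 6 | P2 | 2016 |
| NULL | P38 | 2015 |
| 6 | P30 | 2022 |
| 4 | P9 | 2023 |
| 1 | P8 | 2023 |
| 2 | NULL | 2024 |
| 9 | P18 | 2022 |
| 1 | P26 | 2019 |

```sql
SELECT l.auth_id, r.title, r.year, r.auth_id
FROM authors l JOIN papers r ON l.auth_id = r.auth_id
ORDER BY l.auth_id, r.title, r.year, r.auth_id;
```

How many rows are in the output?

INNER JOIN keeps only pairs where the ON condition holds.
Matching on l.auth_id = r.auth_id. A NULL in a compared column never satisfies the condition.
- l[0] auth_id=2 → 1 match(es) in r → 1 row(s).
- l[1] auth_id=3 → no match; dropped.
- l[2] auth_id=2 → 1 match(es) in r → 1 row(s).
- l[3] auth_id=2 → 1 match(es) in r → 1 row(s).
- l[4] auth_id=NULL → no match; dropped.
- l[5] auth_id=6 → 2 match(es) in r → 2 row(s).
- l[6] auth_id=3 → no match; dropped.
Total: 5 rows.

5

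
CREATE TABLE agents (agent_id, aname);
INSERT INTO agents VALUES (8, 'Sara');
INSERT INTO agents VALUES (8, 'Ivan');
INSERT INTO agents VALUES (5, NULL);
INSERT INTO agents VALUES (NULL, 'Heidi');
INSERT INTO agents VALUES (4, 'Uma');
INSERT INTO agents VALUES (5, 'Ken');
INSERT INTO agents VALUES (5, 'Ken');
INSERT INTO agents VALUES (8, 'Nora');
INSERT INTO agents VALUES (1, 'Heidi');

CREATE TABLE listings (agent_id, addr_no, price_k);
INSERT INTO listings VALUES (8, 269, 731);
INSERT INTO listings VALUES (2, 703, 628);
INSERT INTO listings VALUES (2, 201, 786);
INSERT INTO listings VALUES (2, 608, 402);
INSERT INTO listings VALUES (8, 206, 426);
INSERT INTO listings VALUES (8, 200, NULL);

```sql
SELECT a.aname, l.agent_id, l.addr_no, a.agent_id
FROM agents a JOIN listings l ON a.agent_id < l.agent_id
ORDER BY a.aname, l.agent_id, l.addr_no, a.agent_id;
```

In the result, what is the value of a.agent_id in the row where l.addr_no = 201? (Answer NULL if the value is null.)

1

INNER JOIN keeps only pairs where the ON condition holds.
Matching on a.agent_id < l.agent_id. A NULL in a compared column never satisfies the condition.
- a row (agent_id=8): no match → dropped.
- a row (agent_id=8): no match → dropped.
- a row (agent_id=5): matches 3 l row(s) → 3 output row(s).
- a row (agent_id=NULL): no match → dropped.
- a row (agent_id=4): matches 3 l row(s) → 3 output row(s).
- a row (agent_id=5): matches 3 l row(s) → 3 output row(s).
- a row (agent_id=5): matches 3 l row(s) → 3 output row(s).
- a row (agent_id=8): no match → dropped.
- a row (agent_id=1): matches 6 l row(s) → 6 output row(s).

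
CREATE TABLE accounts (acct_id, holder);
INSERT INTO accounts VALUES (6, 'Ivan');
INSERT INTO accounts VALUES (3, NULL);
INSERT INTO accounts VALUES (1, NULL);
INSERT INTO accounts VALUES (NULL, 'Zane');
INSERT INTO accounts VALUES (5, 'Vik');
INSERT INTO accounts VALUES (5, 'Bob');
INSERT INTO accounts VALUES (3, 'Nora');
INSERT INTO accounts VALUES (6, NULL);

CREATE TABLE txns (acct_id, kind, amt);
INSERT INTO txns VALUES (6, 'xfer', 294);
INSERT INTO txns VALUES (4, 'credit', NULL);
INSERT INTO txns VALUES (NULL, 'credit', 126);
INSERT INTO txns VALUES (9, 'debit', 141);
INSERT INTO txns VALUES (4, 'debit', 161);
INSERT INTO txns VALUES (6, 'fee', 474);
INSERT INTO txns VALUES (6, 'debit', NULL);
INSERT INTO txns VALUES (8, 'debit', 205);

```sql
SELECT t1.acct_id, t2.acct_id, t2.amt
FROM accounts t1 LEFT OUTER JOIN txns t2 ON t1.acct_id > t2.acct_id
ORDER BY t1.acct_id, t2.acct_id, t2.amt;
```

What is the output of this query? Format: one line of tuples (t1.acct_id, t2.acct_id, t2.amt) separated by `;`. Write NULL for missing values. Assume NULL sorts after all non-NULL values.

(1, NULL, NULL); (3, NULL, NULL); (3, NULL, NULL); (5, 4, 161); (5, 4, 161); (5, 4, NULL); (5, 4, NULL); (6, 4, 161); (6, 4, 161); (6, 4, NULL); (6, 4, NULL); (NULL, NULL, NULL)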